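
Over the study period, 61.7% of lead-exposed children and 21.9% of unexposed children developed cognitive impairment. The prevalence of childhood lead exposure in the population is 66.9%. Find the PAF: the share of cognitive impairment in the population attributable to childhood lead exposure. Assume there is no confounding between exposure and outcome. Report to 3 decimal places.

PAF ≈ 0.549

p₁ = 0.617, p₀ = 0.219.
Overall risk P(Y=1) = π·p₁ + (1−π)·p₀ = 0.669×0.617 + 0.331×0.219 = 0.48526.
Under exogeneity, PAF = [P(Y=1) − p₀] / P(Y=1).
PAF = (0.48526 − 0.219) / 0.48526 ≈ 0.5487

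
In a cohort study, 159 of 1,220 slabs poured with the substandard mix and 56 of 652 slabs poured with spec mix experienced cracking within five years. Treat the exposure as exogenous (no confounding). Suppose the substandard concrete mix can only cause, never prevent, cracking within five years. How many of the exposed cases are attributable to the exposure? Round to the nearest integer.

about 54 cases

p₁ = P(outcome | exposed) = 159/1220 = 0.13033
p₀ = P(outcome | unexposed) = 56/652 = 0.08589
PN = (p₁ − p₀)/p₁ = (0.13033 − 0.08589) / 0.13033 ≈ 0.34097.
Attributable cases ≈ PN × (exposed cases) = 0.34097 × 159 ≈ 54.21.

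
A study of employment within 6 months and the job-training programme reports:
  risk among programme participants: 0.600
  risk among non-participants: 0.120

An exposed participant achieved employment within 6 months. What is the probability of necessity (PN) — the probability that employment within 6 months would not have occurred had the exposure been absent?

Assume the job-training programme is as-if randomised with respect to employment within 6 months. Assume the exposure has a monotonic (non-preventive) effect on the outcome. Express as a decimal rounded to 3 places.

Let p₁ = 0.6, p₀ = 0.12.
Under exogeneity and monotonicity, PN = (p₁ − p₀) / p₁.
PN = (0.6 − 0.12) / 0.6 = 0.48 / 0.6 ≈ 0.8000

PN ≈ 0.800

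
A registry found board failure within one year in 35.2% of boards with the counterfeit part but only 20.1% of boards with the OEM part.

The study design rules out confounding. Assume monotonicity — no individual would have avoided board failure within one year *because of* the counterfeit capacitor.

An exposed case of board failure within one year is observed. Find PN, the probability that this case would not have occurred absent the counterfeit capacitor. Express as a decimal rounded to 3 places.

p₁ = 0.352, p₀ = 0.201.
Under exogeneity and monotonicity, PN = (p₁ − p₀) / p₁.
PN = (0.352 − 0.201) / 0.352 = 0.151 / 0.352 ≈ 0.4290

PN ≈ 0.429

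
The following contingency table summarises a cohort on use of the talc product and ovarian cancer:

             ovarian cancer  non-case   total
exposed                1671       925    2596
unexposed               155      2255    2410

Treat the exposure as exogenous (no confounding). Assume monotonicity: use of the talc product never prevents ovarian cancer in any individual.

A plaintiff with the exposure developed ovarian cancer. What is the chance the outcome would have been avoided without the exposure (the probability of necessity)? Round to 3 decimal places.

p₁ = P(outcome | exposed) = 1671/2596 = 0.64368
p₀ = P(outcome | unexposed) = 155/2410 = 0.064315
Under exogeneity and monotonicity, PN = (p₁ − p₀)/p₁.
PN = (0.64368 − 0.064315) / 0.64368 ≈ 0.9001

PN ≈ 0.900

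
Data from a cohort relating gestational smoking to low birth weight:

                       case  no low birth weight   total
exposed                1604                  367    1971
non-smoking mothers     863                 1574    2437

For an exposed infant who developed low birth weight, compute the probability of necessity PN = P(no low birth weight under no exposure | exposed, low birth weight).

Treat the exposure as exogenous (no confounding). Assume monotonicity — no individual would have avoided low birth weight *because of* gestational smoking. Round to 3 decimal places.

PN ≈ 0.565

p₁ = P(outcome | exposed) = 1604/1971 = 0.8138
p₀ = P(outcome | unexposed) = 863/2437 = 0.35412
Under exogeneity and monotonicity, PN = (p₁ − p₀)/p₁.
PN = (0.8138 − 0.35412) / 0.8138 ≈ 0.5649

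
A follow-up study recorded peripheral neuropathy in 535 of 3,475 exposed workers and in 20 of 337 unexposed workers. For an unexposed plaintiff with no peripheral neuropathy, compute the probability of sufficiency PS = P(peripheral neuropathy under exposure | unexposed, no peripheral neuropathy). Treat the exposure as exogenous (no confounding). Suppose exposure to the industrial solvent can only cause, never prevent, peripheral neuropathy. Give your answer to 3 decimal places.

PS ≈ 0.101

p₁ = P(outcome | exposed) = 535/3475 = 0.15396
p₀ = P(outcome | unexposed) = 20/337 = 0.059347
Under exogeneity and monotonicity, PS = (p₁ − p₀) / (1 − p₀).
PS = (0.15396 − 0.059347) / (1 − 0.059347) = 0.09461 / 0.94065 ≈ 0.1006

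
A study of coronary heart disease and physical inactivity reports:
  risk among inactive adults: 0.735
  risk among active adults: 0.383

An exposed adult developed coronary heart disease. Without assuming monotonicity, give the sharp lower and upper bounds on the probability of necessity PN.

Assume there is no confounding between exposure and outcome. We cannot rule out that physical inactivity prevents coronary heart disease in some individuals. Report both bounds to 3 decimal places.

Let p₁ = 0.735, p₀ = 0.383.
Under exogeneity alone the bounds on PN are max{0,(p₁−p₀)/p₁} ≤ PN ≤ min{1,(1−p₀)/p₁}.
  lower = (p₁ − p₀)/p₁ = 0.352 / 0.735 ≈ 0.4789
  upper = min{1, (1 − p₀)/p₁} = 0.617 / 0.735 ≈ 0.8395

0.479 ≤ PN ≤ 0.839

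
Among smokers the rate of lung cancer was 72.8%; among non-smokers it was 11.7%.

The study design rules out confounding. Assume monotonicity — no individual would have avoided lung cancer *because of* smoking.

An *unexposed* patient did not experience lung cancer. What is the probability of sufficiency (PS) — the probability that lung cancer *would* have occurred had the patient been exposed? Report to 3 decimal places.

PS ≈ 0.692

p₁ = 0.728, p₀ = 0.117.
Under exogeneity and monotonicity, PS = (p₁ − p₀) / (1 − p₀).
PS = (0.728 − 0.117) / (1 − 0.117) = 0.611 / 0.883 ≈ 0.6920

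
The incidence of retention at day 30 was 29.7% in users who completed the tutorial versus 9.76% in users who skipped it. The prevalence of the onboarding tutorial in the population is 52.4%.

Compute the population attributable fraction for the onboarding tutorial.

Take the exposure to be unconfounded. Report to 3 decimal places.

p₁ = 0.297, p₀ = 0.0976.
Overall risk P(Y=1) = π·p₁ + (1−π)·p₀ = 0.524×0.297 + 0.476×0.0976 = 0.20209.
Under exogeneity, PAF = [P(Y=1) − p₀] / P(Y=1).
PAF = (0.20209 − 0.0976) / 0.20209 ≈ 0.5170

PAF ≈ 0.517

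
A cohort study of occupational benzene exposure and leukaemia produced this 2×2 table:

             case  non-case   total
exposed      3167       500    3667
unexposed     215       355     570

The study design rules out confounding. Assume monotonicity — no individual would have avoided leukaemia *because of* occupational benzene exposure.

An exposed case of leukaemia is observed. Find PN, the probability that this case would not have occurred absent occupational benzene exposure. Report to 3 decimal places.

PN ≈ 0.563

p₁ = P(outcome | exposed) = 3167/3667 = 0.86365
p₀ = P(outcome | unexposed) = 215/570 = 0.37719
Under exogeneity and monotonicity, PN = (p₁ − p₀)/p₁.
PN = (0.86365 − 0.37719) / 0.86365 ≈ 0.5633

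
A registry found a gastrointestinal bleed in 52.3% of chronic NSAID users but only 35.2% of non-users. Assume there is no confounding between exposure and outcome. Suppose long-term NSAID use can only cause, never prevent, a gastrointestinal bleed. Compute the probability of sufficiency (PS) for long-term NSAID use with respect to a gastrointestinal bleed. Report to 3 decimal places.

p₁ = 0.523, p₀ = 0.352.
Under exogeneity and monotonicity, PS = (p₁ − p₀) / (1 − p₀).
PS = (0.523 − 0.352) / (1 − 0.352) = 0.171 / 0.648 ≈ 0.2639

PS ≈ 0.264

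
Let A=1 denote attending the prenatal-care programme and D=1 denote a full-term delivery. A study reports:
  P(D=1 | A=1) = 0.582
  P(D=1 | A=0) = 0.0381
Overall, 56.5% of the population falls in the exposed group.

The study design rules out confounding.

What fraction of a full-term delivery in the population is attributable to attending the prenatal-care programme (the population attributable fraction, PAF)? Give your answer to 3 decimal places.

PAF ≈ 0.890

Let p₁ = 0.582, p₀ = 0.0381.
Overall risk P(Y=1) = π·p₁ + (1−π)·p₀ = 0.565×0.582 + 0.435×0.0381 = 0.3454.
Under exogeneity, PAF = [P(Y=1) − p₀] / P(Y=1).
PAF = (0.3454 − 0.0381) / 0.3454 ≈ 0.8897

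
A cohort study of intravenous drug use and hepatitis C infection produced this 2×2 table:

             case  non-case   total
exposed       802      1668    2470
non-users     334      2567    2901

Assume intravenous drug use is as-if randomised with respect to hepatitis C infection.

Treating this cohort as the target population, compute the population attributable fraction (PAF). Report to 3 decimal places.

p₁ = P(outcome | exposed) = 802/2470 = 0.3247
p₀ = P(outcome | unexposed) = 334/2901 = 0.11513
Exposure prevalence π = 2470/5371 = 0.45988; overall risk P(Y=1) = 0.21151.
Under exogeneity, PAF = [P(Y=1) − p₀]/P(Y=1).
PAF = (0.21151 − 0.11513) / 0.21151 ≈ 0.4557

PAF ≈ 0.456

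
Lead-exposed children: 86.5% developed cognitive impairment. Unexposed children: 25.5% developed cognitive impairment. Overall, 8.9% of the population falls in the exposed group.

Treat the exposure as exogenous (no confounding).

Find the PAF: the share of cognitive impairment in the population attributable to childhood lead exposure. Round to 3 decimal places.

p₁ = 0.865, p₀ = 0.255.
Overall risk P(Y=1) = π·p₁ + (1−π)·p₀ = 0.089×0.865 + 0.911×0.255 = 0.30929.
Under exogeneity, PAF = [P(Y=1) − p₀] / P(Y=1).
PAF = (0.30929 − 0.255) / 0.30929 ≈ 0.1755

PAF ≈ 0.176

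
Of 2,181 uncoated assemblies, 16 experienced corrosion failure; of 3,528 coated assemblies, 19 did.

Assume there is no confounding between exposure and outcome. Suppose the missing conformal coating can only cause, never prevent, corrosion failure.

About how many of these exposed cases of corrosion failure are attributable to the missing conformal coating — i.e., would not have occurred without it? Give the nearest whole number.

p₁ = P(outcome | exposed) = 16/2181 = 0.0073361
p₀ = P(outcome | unexposed) = 19/3528 = 0.0053855
PN = (p₁ − p₀)/p₁ = (0.0073361 − 0.0053855) / 0.0073361 ≈ 0.26589.
Attributable cases ≈ PN × (exposed cases) = 0.26589 × 16 ≈ 4.25.

about 4 cases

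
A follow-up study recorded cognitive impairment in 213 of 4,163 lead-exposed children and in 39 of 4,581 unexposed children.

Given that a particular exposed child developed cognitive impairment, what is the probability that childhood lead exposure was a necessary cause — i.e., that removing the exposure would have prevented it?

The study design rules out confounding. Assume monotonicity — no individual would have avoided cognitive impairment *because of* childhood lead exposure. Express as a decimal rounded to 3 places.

PN ≈ 0.834

p₁ = P(outcome | exposed) = 213/4163 = 0.051165
p₀ = P(outcome | unexposed) = 39/4581 = 0.0085134
Under exogeneity and monotonicity, PN = (p₁ − p₀) / p₁.
PN = (0.051165 − 0.0085134) / 0.051165 = 0.042652 / 0.051165 ≈ 0.8336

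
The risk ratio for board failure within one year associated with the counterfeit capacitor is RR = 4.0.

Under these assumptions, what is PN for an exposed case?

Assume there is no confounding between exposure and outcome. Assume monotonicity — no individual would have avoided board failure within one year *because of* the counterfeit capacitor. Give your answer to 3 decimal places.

PN ≈ 0.750

Under exogeneity and monotonicity, PN = (RR − 1) / RR = 1 − 1/RR.
PN = (4.0 − 1) / 4.0 = 3 / 4.0 ≈ 0.7500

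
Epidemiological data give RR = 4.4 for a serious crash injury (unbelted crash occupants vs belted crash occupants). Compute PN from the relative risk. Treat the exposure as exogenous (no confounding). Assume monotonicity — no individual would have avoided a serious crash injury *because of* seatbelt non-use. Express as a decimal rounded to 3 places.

PN ≈ 0.773

Under exogeneity and monotonicity, PN = (RR − 1) / RR = 1 − 1/RR.
PN = (4.4 − 1) / 4.4 = 3.4 / 4.4 ≈ 0.7727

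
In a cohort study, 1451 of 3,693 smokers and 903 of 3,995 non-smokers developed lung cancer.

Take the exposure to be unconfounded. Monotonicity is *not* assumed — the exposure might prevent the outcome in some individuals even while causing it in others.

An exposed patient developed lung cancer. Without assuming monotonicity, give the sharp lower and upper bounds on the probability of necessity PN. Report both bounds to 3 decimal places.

0.425 ≤ PN ≤ 1.000

p₁ = P(outcome | exposed) = 1451/3693 = 0.39291
p₀ = P(outcome | unexposed) = 903/3995 = 0.22603
Under exogeneity alone the bounds on PN are max{0,(p₁−p₀)/p₁} ≤ PN ≤ min{1,(1−p₀)/p₁}.
  lower = (p₁ − p₀)/p₁ = 0.16687 / 0.39291 ≈ 0.4247
  upper = min{1, (1 − p₀)/p₁} = 0.77397 / 0.39291 ≈ 1.9699 → capped at 1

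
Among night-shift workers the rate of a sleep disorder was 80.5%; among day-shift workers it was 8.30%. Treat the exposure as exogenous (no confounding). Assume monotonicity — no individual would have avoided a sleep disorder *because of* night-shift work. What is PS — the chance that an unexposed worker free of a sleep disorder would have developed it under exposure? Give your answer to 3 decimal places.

PS ≈ 0.787

p₁ = 0.805, p₀ = 0.083.
Under exogeneity and monotonicity, PS = (p₁ − p₀) / (1 − p₀).
PS = (0.805 − 0.083) / (1 − 0.083) = 0.722 / 0.917 ≈ 0.7874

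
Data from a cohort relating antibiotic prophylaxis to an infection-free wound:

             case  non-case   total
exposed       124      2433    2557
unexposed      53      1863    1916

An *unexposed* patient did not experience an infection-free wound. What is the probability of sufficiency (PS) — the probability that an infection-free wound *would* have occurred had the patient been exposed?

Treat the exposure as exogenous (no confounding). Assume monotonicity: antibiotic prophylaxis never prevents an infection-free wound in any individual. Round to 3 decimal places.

PS ≈ 0.021

p₁ = P(outcome | exposed) = 124/2557 = 0.048494
p₀ = P(outcome | unexposed) = 53/1916 = 0.027662
Under exogeneity and monotonicity, PS = (p₁ − p₀)/(1 − p₀).
PS = (0.048494 − 0.027662) / 0.97234 ≈ 0.0214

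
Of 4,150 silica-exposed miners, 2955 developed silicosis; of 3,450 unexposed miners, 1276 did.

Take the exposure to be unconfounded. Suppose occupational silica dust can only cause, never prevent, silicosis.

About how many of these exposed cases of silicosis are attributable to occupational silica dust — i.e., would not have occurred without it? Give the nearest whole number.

p₁ = P(outcome | exposed) = 2955/4150 = 0.71205
p₀ = P(outcome | unexposed) = 1276/3450 = 0.36986
PN = (p₁ − p₀)/p₁ = (0.71205 − 0.36986) / 0.71205 ≈ 0.48058.
Attributable cases ≈ PN × (exposed cases) = 0.48058 × 2955 ≈ 1420.10.

about 1420 cases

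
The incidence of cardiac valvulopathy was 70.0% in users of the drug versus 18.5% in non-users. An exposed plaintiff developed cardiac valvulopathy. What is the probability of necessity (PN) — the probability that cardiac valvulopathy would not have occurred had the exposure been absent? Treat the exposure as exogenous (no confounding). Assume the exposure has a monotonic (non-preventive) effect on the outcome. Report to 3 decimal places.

PN ≈ 0.736

p₁ = 0.7, p₀ = 0.185.
Under exogeneity and monotonicity, PN = (p₁ − p₀) / p₁.
PN = (0.7 − 0.185) / 0.7 = 0.515 / 0.7 ≈ 0.7357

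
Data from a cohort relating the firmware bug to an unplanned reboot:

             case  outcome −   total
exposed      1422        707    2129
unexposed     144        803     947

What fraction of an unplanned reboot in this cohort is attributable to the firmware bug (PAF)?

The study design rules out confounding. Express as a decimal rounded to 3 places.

p₁ = P(outcome | exposed) = 1422/2129 = 0.66792
p₀ = P(outcome | unexposed) = 144/947 = 0.15206
Exposure prevalence π = 2129/3076 = 0.69213; overall risk P(Y=1) = 0.5091.
Under exogeneity, PAF = [P(Y=1) − p₀]/P(Y=1).
PAF = (0.5091 − 0.15206) / 0.5091 ≈ 0.7013

PAF ≈ 0.701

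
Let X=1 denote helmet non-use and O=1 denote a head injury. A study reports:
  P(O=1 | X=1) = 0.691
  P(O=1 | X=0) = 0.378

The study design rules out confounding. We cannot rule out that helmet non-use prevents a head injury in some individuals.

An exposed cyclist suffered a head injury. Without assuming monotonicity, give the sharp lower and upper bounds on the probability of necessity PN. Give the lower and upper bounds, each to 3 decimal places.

0.453 ≤ PN ≤ 0.900

Let p₁ = 0.691, p₀ = 0.378.
Under exogeneity alone the bounds on PN are max{0,(p₁−p₀)/p₁} ≤ PN ≤ min{1,(1−p₀)/p₁}.
  lower = (p₁ − p₀)/p₁ = 0.313 / 0.691 ≈ 0.4530
  upper = min{1, (1 − p₀)/p₁} = 0.622 / 0.691 ≈ 0.9001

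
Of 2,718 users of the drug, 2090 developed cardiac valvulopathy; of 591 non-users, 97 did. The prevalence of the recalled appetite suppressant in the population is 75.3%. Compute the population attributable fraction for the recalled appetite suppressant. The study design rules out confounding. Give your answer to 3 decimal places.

p₁ = P(outcome | exposed) = 2090/2718 = 0.76895
p₀ = P(outcome | unexposed) = 97/591 = 0.16413
Overall risk P(Y=1) = π·p₁ + (1−π)·p₀ = 0.753×0.76895 + 0.247×0.16413 = 0.61956.
Under exogeneity, PAF = [P(Y=1) − p₀] / P(Y=1).
PAF = (0.61956 − 0.16413) / 0.61956 ≈ 0.7351

PAF ≈ 0.735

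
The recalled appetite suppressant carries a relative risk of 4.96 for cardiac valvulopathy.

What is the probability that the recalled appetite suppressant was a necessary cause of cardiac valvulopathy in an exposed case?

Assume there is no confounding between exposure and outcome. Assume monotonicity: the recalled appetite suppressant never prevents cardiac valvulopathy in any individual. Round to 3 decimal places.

PN ≈ 0.798

Under exogeneity and monotonicity, PN = (RR − 1) / RR = 1 − 1/RR.
PN = (4.96 − 1) / 4.96 = 3.96 / 4.96 ≈ 0.7984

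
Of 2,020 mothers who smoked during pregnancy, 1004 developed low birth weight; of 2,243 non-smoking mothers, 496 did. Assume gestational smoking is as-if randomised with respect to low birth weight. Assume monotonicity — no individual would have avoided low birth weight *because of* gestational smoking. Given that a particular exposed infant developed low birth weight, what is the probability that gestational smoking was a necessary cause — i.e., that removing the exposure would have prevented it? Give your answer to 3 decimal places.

PN ≈ 0.555

p₁ = P(outcome | exposed) = 1004/2020 = 0.49703
p₀ = P(outcome | unexposed) = 496/2243 = 0.22113
Under exogeneity and monotonicity, PN = (p₁ − p₀) / p₁.
PN = (0.49703 − 0.22113) / 0.49703 = 0.2759 / 0.49703 ≈ 0.5551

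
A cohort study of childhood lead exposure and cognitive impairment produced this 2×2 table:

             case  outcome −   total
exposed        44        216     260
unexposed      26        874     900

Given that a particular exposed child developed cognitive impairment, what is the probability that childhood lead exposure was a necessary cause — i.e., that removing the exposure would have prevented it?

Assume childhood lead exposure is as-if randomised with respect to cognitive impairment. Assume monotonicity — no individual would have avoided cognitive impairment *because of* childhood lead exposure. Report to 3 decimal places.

p₁ = P(outcome | exposed) = 44/260 = 0.16923
p₀ = P(outcome | unexposed) = 26/900 = 0.028889
Under exogeneity and monotonicity, PN = (p₁ − p₀) / p₁.
PN = (0.16923 − 0.028889) / 0.16923 = 0.14034 / 0.16923 ≈ 0.8293

PN ≈ 0.829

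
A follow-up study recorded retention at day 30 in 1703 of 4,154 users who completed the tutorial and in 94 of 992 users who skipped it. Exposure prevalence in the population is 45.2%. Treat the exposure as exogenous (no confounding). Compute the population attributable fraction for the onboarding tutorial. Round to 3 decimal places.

p₁ = P(outcome | exposed) = 1703/4154 = 0.40997
p₀ = P(outcome | unexposed) = 94/992 = 0.094758
Overall risk P(Y=1) = π·p₁ + (1−π)·p₀ = 0.452×0.40997 + 0.548×0.094758 = 0.23723.
Under exogeneity, PAF = [P(Y=1) − p₀] / P(Y=1).
PAF = (0.23723 − 0.094758) / 0.23723 ≈ 0.6006

PAF ≈ 0.601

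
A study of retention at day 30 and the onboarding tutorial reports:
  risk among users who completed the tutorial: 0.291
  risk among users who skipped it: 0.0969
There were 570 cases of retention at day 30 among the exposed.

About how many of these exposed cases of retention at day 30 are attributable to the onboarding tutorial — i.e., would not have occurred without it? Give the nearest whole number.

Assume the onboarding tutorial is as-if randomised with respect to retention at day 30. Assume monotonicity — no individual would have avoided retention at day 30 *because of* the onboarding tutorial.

Let p₁ = 0.291, p₀ = 0.0969.
PN = (p₁ − p₀)/p₁ = (0.291 − 0.0969) / 0.291 ≈ 0.66701.
Attributable cases ≈ PN × (exposed cases) = 0.66701 × 570 ≈ 380.20.

about 380 cases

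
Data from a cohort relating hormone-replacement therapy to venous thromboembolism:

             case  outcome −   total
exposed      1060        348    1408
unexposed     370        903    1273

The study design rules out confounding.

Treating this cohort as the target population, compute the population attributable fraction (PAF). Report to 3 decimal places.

PAF ≈ 0.455

p₁ = P(outcome | exposed) = 1060/1408 = 0.75284
p₀ = P(outcome | unexposed) = 370/1273 = 0.29065
Exposure prevalence π = 1408/2681 = 0.52518; overall risk P(Y=1) = 0.53338.
Under exogeneity, PAF = [P(Y=1) − p₀]/P(Y=1).
PAF = (0.53338 − 0.29065) / 0.53338 ≈ 0.4551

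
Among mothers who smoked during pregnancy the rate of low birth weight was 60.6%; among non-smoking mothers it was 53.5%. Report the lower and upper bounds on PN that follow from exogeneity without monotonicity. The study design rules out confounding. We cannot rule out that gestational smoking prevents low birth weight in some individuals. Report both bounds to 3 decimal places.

0.117 ≤ PN ≤ 0.767

p₁ = 0.606, p₀ = 0.535.
Under exogeneity alone the bounds on PN are max{0,(p₁−p₀)/p₁} ≤ PN ≤ min{1,(1−p₀)/p₁}.
  lower = (p₁ − p₀)/p₁ = 0.071 / 0.606 ≈ 0.1172
  upper = min{1, (1 − p₀)/p₁} = 0.465 / 0.606 ≈ 0.7673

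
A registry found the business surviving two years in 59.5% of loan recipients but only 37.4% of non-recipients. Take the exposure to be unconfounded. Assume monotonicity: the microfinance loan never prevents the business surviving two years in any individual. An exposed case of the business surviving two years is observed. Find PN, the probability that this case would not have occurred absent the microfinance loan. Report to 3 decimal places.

PN ≈ 0.371

p₁ = 0.595, p₀ = 0.374.
Under exogeneity and monotonicity, PN = (p₁ − p₀) / p₁.
PN = (0.595 − 0.374) / 0.595 = 0.221 / 0.595 ≈ 0.3714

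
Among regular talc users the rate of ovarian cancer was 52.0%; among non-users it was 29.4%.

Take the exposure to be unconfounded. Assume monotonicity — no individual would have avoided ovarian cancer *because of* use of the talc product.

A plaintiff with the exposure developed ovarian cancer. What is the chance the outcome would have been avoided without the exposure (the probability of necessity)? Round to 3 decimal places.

PN ≈ 0.435

p₁ = 0.52, p₀ = 0.294.
Under exogeneity and monotonicity, PN = (p₁ − p₀) / p₁.
PN = (0.52 − 0.294) / 0.52 = 0.226 / 0.52 ≈ 0.4346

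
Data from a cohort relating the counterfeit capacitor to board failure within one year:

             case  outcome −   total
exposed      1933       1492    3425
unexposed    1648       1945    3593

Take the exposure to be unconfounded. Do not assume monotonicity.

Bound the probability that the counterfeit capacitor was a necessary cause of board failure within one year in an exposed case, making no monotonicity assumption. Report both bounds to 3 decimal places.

0.187 ≤ PN ≤ 0.959

p₁ = P(outcome | exposed) = 1933/3425 = 0.56438
p₀ = P(outcome | unexposed) = 1648/3593 = 0.45867
Under exogeneity alone the bounds on PN are max{0,(p₁−p₀)/p₁} ≤ PN ≤ min{1,(1−p₀)/p₁}.
  lower = (p₁ − p₀)/p₁ = 0.10571 / 0.56438 ≈ 0.1873
  upper = min{1, (1 − p₀)/p₁} = 0.54133 / 0.56438 ≈ 0.9592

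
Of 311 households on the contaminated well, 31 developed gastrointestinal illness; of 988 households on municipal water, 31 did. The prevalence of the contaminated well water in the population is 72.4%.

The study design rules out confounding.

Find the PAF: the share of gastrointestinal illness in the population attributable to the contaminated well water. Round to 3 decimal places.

p₁ = P(outcome | exposed) = 31/311 = 0.099678
p₀ = P(outcome | unexposed) = 31/988 = 0.031377
Overall risk P(Y=1) = π·p₁ + (1−π)·p₀ = 0.724×0.099678 + 0.276×0.031377 = 0.080827.
Under exogeneity, PAF = [P(Y=1) − p₀] / P(Y=1).
PAF = (0.080827 − 0.031377) / 0.080827 ≈ 0.6118

PAF ≈ 0.612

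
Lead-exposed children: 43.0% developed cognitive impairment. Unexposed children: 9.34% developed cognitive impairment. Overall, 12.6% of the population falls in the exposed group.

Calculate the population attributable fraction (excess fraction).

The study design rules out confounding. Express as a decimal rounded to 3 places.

PAF ≈ 0.312

p₁ = 0.43, p₀ = 0.0934.
Overall risk P(Y=1) = π·p₁ + (1−π)·p₀ = 0.126×0.43 + 0.874×0.0934 = 0.13581.
Under exogeneity, PAF = [P(Y=1) − p₀] / P(Y=1).
PAF = (0.13581 − 0.0934) / 0.13581 ≈ 0.3123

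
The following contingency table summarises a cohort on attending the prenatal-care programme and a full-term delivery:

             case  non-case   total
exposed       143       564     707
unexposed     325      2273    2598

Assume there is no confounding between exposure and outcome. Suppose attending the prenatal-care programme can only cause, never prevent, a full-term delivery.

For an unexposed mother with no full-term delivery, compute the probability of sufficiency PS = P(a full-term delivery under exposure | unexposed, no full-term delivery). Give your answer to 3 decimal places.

PS ≈ 0.088

p₁ = P(outcome | exposed) = 143/707 = 0.20226
p₀ = P(outcome | unexposed) = 325/2598 = 0.1251
Under exogeneity and monotonicity, PS = (p₁ − p₀)/(1 − p₀).
PS = (0.20226 − 0.1251) / 0.8749 ≈ 0.0882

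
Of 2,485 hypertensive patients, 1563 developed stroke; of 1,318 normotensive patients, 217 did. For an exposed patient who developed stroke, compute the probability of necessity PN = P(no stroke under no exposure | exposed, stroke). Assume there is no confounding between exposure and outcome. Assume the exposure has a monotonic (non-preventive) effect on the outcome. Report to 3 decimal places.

p₁ = P(outcome | exposed) = 1563/2485 = 0.62897
p₀ = P(outcome | unexposed) = 217/1318 = 0.16464
Under exogeneity and monotonicity, PN = (p₁ − p₀) / p₁.
PN = (0.62897 − 0.16464) / 0.62897 = 0.46433 / 0.62897 ≈ 0.7382

PN ≈ 0.738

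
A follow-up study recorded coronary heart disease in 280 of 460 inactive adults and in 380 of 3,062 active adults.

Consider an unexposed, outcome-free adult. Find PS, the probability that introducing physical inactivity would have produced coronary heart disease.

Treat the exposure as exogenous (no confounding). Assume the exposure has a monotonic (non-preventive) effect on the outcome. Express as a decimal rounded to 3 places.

PS ≈ 0.553

p₁ = P(outcome | exposed) = 280/460 = 0.6087
p₀ = P(outcome | unexposed) = 380/3062 = 0.1241
Under exogeneity and monotonicity, PS = (p₁ − p₀) / (1 − p₀).
PS = (0.6087 − 0.1241) / (1 − 0.1241) = 0.48459 / 0.8759 ≈ 0.5533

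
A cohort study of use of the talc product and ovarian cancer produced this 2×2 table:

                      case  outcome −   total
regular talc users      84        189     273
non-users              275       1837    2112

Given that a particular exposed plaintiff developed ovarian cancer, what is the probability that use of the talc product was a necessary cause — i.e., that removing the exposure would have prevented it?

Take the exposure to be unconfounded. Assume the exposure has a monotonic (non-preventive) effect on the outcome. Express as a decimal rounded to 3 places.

PN ≈ 0.577

p₁ = P(outcome | exposed) = 84/273 = 0.30769
p₀ = P(outcome | unexposed) = 275/2112 = 0.13021
Under exogeneity and monotonicity, PN = (p₁ − p₀) / p₁.
PN = (0.30769 − 0.13021) / 0.30769 = 0.17748 / 0.30769 ≈ 0.5768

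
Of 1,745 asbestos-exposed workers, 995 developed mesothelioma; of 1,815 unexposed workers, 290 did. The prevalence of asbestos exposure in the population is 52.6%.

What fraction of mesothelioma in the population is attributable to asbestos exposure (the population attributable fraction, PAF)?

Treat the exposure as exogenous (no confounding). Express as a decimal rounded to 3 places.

PAF ≈ 0.575

p₁ = P(outcome | exposed) = 995/1745 = 0.5702
p₀ = P(outcome | unexposed) = 290/1815 = 0.15978
Overall risk P(Y=1) = π·p₁ + (1−π)·p₀ = 0.526×0.5702 + 0.474×0.15978 = 0.37566.
Under exogeneity, PAF = [P(Y=1) − p₀] / P(Y=1).
PAF = (0.37566 − 0.15978) / 0.37566 ≈ 0.5747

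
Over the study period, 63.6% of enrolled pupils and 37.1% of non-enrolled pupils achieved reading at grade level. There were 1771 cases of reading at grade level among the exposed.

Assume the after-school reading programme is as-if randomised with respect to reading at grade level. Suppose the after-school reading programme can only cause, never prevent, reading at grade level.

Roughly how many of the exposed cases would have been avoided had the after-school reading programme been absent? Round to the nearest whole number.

about 738 cases

p₁ = 0.636, p₀ = 0.371.
PN = (p₁ − p₀)/p₁ = (0.636 − 0.371) / 0.636 ≈ 0.41667.
Attributable cases ≈ PN × (exposed cases) = 0.41667 × 1771 ≈ 737.92.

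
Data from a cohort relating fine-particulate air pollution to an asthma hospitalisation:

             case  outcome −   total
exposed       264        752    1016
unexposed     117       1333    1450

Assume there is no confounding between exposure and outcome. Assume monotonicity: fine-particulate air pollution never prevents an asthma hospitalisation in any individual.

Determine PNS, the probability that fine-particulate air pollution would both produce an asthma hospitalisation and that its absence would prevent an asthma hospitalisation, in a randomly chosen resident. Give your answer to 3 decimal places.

p₁ = P(outcome | exposed) = 264/1016 = 0.25984
p₀ = P(outcome | unexposed) = 117/1450 = 0.08069
Under exogeneity and monotonicity, PNS = p₁ − p₀.
PNS = 0.25984 − 0.08069 = 0.17915

PNS ≈ 0.179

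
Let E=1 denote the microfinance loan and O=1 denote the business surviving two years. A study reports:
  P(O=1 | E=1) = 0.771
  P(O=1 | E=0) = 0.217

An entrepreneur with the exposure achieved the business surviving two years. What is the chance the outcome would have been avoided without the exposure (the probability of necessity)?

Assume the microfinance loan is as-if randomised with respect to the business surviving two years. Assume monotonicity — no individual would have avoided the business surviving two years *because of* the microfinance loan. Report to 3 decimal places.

PN ≈ 0.719

Let p₁ = 0.771, p₀ = 0.217.
Under exogeneity and monotonicity, PN = (p₁ − p₀) / p₁.
PN = (0.771 − 0.217) / 0.771 = 0.554 / 0.771 ≈ 0.7185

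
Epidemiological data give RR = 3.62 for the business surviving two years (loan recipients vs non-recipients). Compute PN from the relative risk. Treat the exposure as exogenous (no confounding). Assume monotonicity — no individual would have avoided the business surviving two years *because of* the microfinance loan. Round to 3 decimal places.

PN ≈ 0.724

Under exogeneity and monotonicity, PN = (RR − 1) / RR = 1 − 1/RR.
PN = (3.62 − 1) / 3.62 = 2.62 / 3.62 ≈ 0.7238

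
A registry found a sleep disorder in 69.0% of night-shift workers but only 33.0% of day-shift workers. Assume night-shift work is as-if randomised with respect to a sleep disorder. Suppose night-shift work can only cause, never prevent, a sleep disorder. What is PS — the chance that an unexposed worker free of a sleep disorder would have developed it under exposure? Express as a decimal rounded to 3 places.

p₁ = 0.69, p₀ = 0.33.
Under exogeneity and monotonicity, PS = (p₁ − p₀) / (1 − p₀).
PS = (0.69 − 0.33) / (1 − 0.33) = 0.36 / 0.67 ≈ 0.5373

PS ≈ 0.537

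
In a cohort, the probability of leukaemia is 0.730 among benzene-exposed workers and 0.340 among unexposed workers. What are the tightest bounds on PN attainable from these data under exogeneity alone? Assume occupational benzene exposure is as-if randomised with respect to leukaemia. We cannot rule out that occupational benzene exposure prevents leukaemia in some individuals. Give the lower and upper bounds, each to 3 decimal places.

Let p₁ = 0.73, p₀ = 0.34.
Under exogeneity alone the bounds on PN are max{0,(p₁−p₀)/p₁} ≤ PN ≤ min{1,(1−p₀)/p₁}.
  lower = (p₁ − p₀)/p₁ = 0.39 / 0.73 ≈ 0.5342
  upper = min{1, (1 − p₀)/p₁} = 0.66 / 0.73 ≈ 0.9041

0.534 ≤ PN ≤ 0.904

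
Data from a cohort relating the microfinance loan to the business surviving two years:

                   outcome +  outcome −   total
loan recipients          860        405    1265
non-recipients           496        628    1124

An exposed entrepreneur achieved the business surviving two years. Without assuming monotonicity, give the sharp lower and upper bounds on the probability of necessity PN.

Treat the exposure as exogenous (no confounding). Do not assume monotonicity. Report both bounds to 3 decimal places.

p₁ = P(outcome | exposed) = 860/1265 = 0.67984
p₀ = P(outcome | unexposed) = 496/1124 = 0.44128
Under exogeneity alone the bounds on PN are max{0,(p₁−p₀)/p₁} ≤ PN ≤ min{1,(1−p₀)/p₁}.
  lower = (p₁ − p₀)/p₁ = 0.23856 / 0.67984 ≈ 0.3509
  upper = min{1, (1 − p₀)/p₁} = 0.55872 / 0.67984 ≈ 0.8218

0.351 ≤ PN ≤ 0.822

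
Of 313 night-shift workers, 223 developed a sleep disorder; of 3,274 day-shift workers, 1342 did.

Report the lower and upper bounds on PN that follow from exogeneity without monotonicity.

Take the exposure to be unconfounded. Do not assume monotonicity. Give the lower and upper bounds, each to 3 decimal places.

0.425 ≤ PN ≤ 0.828

p₁ = P(outcome | exposed) = 223/313 = 0.71246
p₀ = P(outcome | unexposed) = 1342/3274 = 0.4099
Under exogeneity alone the bounds on PN are max{0,(p₁−p₀)/p₁} ≤ PN ≤ min{1,(1−p₀)/p₁}.
  lower = (p₁ − p₀)/p₁ = 0.30256 / 0.71246 ≈ 0.4247
  upper = min{1, (1 − p₀)/p₁} = 0.5901 / 0.71246 ≈ 0.8283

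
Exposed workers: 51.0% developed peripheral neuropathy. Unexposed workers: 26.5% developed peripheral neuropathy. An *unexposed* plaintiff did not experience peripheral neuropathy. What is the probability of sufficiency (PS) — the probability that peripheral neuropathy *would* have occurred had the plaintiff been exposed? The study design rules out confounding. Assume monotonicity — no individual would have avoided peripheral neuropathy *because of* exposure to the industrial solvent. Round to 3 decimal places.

PS ≈ 0.333

p₁ = 0.51, p₀ = 0.265.
Under exogeneity and monotonicity, PS = (p₁ − p₀) / (1 − p₀).
PS = (0.51 − 0.265) / (1 − 0.265) = 0.245 / 0.735 ≈ 0.3333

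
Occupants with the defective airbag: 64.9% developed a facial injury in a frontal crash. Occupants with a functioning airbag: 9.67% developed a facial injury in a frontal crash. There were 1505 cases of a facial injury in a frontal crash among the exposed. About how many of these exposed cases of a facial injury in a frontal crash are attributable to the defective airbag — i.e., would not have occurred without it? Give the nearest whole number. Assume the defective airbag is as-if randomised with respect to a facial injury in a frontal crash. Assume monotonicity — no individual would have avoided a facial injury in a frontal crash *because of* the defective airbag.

about 1281 cases

p₁ = 0.649, p₀ = 0.0967.
PN = (p₁ − p₀)/p₁ = (0.649 − 0.0967) / 0.649 ≈ 0.85100.
Attributable cases ≈ PN × (exposed cases) = 0.85100 × 1505 ≈ 1280.76.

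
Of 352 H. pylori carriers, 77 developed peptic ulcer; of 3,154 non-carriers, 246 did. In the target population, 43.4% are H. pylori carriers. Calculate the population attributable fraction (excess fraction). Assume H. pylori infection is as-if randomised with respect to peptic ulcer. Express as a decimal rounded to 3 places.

PAF ≈ 0.439

p₁ = P(outcome | exposed) = 77/352 = 0.21875
p₀ = P(outcome | unexposed) = 246/3154 = 0.077996
Overall risk P(Y=1) = π·p₁ + (1−π)·p₀ = 0.434×0.21875 + 0.566×0.077996 = 0.13908.
Under exogeneity, PAF = [P(Y=1) − p₀] / P(Y=1).
PAF = (0.13908 − 0.077996) / 0.13908 ≈ 0.4392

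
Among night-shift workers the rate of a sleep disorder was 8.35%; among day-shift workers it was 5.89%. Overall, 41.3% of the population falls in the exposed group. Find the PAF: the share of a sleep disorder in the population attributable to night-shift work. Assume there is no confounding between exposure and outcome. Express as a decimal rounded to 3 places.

PAF ≈ 0.147

p₁ = 0.0835, p₀ = 0.0589.
Overall risk P(Y=1) = π·p₁ + (1−π)·p₀ = 0.413×0.0835 + 0.587×0.0589 = 0.06906.
Under exogeneity, PAF = [P(Y=1) − p₀] / P(Y=1).
PAF = (0.06906 − 0.0589) / 0.06906 ≈ 0.1471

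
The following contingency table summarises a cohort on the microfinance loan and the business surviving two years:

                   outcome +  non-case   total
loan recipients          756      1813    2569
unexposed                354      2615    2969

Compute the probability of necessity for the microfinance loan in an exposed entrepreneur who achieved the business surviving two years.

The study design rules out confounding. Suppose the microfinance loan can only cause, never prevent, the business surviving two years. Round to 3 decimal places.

p₁ = P(outcome | exposed) = 756/2569 = 0.29428
p₀ = P(outcome | unexposed) = 354/2969 = 0.11923
Under exogeneity and monotonicity, PN = (p₁ − p₀) / p₁.
PN = (0.29428 − 0.11923) / 0.29428 = 0.17505 / 0.29428 ≈ 0.5948

PN ≈ 0.595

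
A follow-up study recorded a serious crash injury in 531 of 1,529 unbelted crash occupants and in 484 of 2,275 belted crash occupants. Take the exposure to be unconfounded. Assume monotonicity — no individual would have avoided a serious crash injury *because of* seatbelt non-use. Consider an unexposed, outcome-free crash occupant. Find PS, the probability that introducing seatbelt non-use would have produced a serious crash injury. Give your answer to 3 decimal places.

p₁ = P(outcome | exposed) = 531/1529 = 0.34729
p₀ = P(outcome | unexposed) = 484/2275 = 0.21275
Under exogeneity and monotonicity, PS = (p₁ − p₀) / (1 − p₀).
PS = (0.34729 − 0.21275) / (1 − 0.21275) = 0.13454 / 0.78725 ≈ 0.1709

PS ≈ 0.171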